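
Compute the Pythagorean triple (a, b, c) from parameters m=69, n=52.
(2057, 7176, 7465)

Euclid's formula: a = m² - n², b = 2mn, c = m² + n²
m = 69, n = 52
a = 69² - 52² = 4761 - 2704 = 2057
b = 2 × 69 × 52 = 7176
c = 69² + 52² = 4761 + 2704 = 7465
Verification: 2057² + 7176² = 4231249 + 51494976 = 55726225 = 7465² ✓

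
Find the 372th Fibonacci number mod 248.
144

Matrix identity: Q^n = [[F_(n+1), F_n], [F_n, F_(n-1)]] with Q = [[1,1],[1,0]].
n = 372 = 101110100₂. Square-and-multiply, entries mod 248:
Q^1 = [[1,1],[1,0]]
Q^2 = (Q^1)² = [[2,1],[1,1]]
Q^5 = (Q^2)²·Q = [[8,5],[5,3]]
Q^11 = (Q^5)²·Q = [[144,89],[89,55]]
Q^23 = (Q^11)²·Q = [[240,137],[137,103]]
Q^46 = (Q^23)² = [[233,119],[119,114]]
Q^93 = (Q^46)²·Q = [[127,2],[2,125]]
Q^186 = (Q^93)² = [[13,8],[8,5]]
Q^372 = (Q^186)² = [[233,144],[144,89]]
F_372 mod 248 = Q^372[0][1] = 144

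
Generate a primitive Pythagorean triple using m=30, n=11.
(779, 660, 1021)

Euclid's formula: a = m² - n², b = 2mn, c = m² + n²
m = 30, n = 11
a = 30² - 11² = 900 - 121 = 779
b = 2 × 30 × 11 = 660
c = 30² + 11² = 900 + 121 = 1021
Verification: 779² + 660² = 606841 + 435600 = 1042441 = 1021² ✓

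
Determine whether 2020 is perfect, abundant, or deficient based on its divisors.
abundant

Proper divisors of 2020: sum = 1 + 2 + 4 + 5 + 10 + 20 + 101 + 202 + 404 + 505 + 1010 = 2264
Since 2264 > 2020, 2020 is abundant.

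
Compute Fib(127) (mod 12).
1

Matrix identity: Q^n = [[F_(n+1), F_n], [F_n, F_(n-1)]] with Q = [[1,1],[1,0]].
n = 127 = 1111111₂. Square-and-multiply, entries mod 12:
Q^1 = [[1,1],[1,0]]
Q^3 = (Q^1)²·Q = [[3,2],[2,1]]
Q^7 = (Q^3)²·Q = [[9,1],[1,8]]
Q^15 = (Q^7)²·Q = [[3,10],[10,5]]
Q^31 = (Q^15)²·Q = [[9,1],[1,8]]
Q^63 = (Q^31)²·Q = [[3,10],[10,5]]
Q^127 = (Q^63)²·Q = [[9,1],[1,8]]
F_127 mod 12 = Q^127[0][1] = 1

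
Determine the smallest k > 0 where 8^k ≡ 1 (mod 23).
11

23 is prime, so ord(8) divides φ(23) = 22.
Divisors of 22: 1, 2, 11, 22.
Repeated squaring: 8^1 ≡ 8, 8^2 ≡ 18, 8^4 ≡ 2, 8^8 ≡ 4, 8^16 ≡ 16 (mod 23).
Test 8^d mod 23 for each divisor d in increasing order:
8^1 ≡ 8
8^2 ≡ 18
8^11 = 8^8·8^2·8^1 ≡ 1  ← first divisor giving 1
The order is 11.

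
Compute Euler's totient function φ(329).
276

329 = 7 × 47
φ(n) = n × ∏(1 - 1/p) for each prime p dividing n
φ(329) = 329 × (1 - 1/7) × (1 - 1/47) = 276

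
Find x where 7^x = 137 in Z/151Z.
86

Baby-step giant-step with step n = ⌈√151⌉ = 13.
Baby steps 7^j mod 151 (j:value) for j=0..12: 0:1, 1:7, 2:49, 3:41, 4:136, 5:46, 6:20, 7:140, 8:74, 9:65, 10:2, 11:14, 12:98.
Giant-step multiplier: 7^(-13) ≡ 7^(150-13) = 7^137 ≡ 35 (mod 151).
Giant steps γ_i = 137·35^i mod 151: γ_0=137, γ_1=114, γ_2=64, γ_3=126, γ_4=31, γ_5=28, γ_6=74 (in table at j=8).
x = i·n + j = 6·13 + 8 = 86.
Check: 7^86 ≡ 137 (mod 151).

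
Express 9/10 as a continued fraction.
[0; 1, 9]

Euclidean algorithm steps:
9 = 0 × 10 + 9
10 = 1 × 9 + 1
9 = 9 × 1 + 0
Continued fraction: [0; 1, 9]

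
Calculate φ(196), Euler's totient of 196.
84

196 = 2^2 × 7^2
φ(n) = n × ∏(1 - 1/p) for each prime p dividing n
φ(196) = 196 × (1 - 1/2) × (1 - 1/7) = 84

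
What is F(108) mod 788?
476

Matrix identity: Q^n = [[F_(n+1), F_n], [F_n, F_(n-1)]] with Q = [[1,1],[1,0]].
n = 108 = 1101100₂. Square-and-multiply, entries mod 788:
Q^1 = [[1,1],[1,0]]
Q^3 = (Q^1)²·Q = [[3,2],[2,1]]
Q^6 = (Q^3)² = [[13,8],[8,5]]
Q^13 = (Q^6)²·Q = [[377,233],[233,144]]
Q^27 = (Q^13)²·Q = [[247,206],[206,41]]
Q^54 = (Q^27)² = [[217,228],[228,777]]
Q^108 = (Q^54)² = [[573,476],[476,97]]
F_108 mod 788 = Q^108[0][1] = 476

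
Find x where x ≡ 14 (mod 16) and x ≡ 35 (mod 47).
270

Using Chinese Remainder Theorem:
M = 16 × 47 = 752
M1 = 47, M2 = 16
y1 = 47^(-1) mod 16 = 15
y2 = 16^(-1) mod 47 = 3
x = (14×47×15 + 35×16×3) mod 752 = 270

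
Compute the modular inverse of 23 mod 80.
7

gcd(23, 80) = 1, so the inverse exists.
Extended Euclidean algorithm on (80, 23):
80 = 3 × 23 + 11  ⟹  11 = (1)·80 + (-3)·23
23 = 2 × 11 + 1  ⟹  1 = (-2)·80 + (7)·23
So (7)·23 ≡ 1 (mod 80), i.e. 23^(-1) ≡ 7 (mod 80).
Check: 23 × 7 = 161 ≡ 1 (mod 80)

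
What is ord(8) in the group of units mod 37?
12

37 is prime, so ord(8) divides φ(37) = 36.
Divisors of 36: 1, 2, 3, 4, 6, 9, 12, 18, 36.
Repeated squaring: 8^1 ≡ 8, 8^2 ≡ 27, 8^4 ≡ 26, 8^8 ≡ 10, 8^16 ≡ 26, 8^32 ≡ 10 (mod 37).
Test 8^d mod 37 for each divisor d in increasing order:
8^1 ≡ 8
8^2 ≡ 27
8^3 = 8^2·8^1 ≡ 31
8^4 ≡ 26
8^6 = 8^4·8^2 ≡ 36
8^9 = 8^8·8^1 ≡ 6
8^12 = 8^8·8^4 ≡ 1  ← first divisor giving 1
The order is 12.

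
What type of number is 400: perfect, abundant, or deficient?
abundant

Proper divisors of 400: sum = 1 + 2 + 4 + 5 + 8 + 10 + 16 + 20 + 25 + 40 + 50 + 80 + 100 + 200 = 561
Since 561 > 400, 400 is abundant.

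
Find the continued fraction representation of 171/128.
[1; 2, 1, 42]

Euclidean algorithm steps:
171 = 1 × 128 + 43
128 = 2 × 43 + 42
43 = 1 × 42 + 1
42 = 42 × 1 + 0
Continued fraction: [1; 2, 1, 42]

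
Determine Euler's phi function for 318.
104

318 = 2 × 3 × 53
φ(n) = n × ∏(1 - 1/p) for each prime p dividing n
φ(318) = 318 × (1 - 1/2) × (1 - 1/3) × (1 - 1/53) = 104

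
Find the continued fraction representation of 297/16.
[18; 1, 1, 3, 2]

Euclidean algorithm steps:
297 = 18 × 16 + 9
16 = 1 × 9 + 7
9 = 1 × 7 + 2
7 = 3 × 2 + 1
2 = 2 × 1 + 0
Continued fraction: [18; 1, 1, 3, 2]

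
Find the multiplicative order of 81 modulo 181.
45

181 is prime, so ord(81) divides φ(181) = 180.
Divisors of 180: 1, 2, 3, 4, 5, 6, 9, 10, 12, 15, 18, 20, 30, 36, 45, 60, 90, 180.
Repeated squaring: 81^1 ≡ 81, 81^2 ≡ 45, 81^4 ≡ 34, 81^8 ≡ 70, 81^16 ≡ 13, 81^32 ≡ 169, 81^64 ≡ 144, 81^128 ≡ 102 (mod 181).
Test 81^d mod 181 for each divisor d in increasing order:
81^1 ≡ 81
81^2 ≡ 45
81^3 = 81^2·81^1 ≡ 25
81^4 ≡ 34
81^5 = 81^4·81^1 ≡ 39
81^6 = 81^4·81^2 ≡ 82
81^9 = 81^8·81^1 ≡ 59
81^10 = 81^8·81^2 ≡ 73
81^12 = 81^8·81^4 ≡ 27
81^15 = 81^8·81^4·81^2·81^1 ≡ 132
81^18 = 81^16·81^2 ≡ 42
81^20 = 81^16·81^4 ≡ 80
81^30 = 81^16·81^8·81^4·81^2 ≡ 48
81^36 = 81^32·81^4 ≡ 135
81^45 = 81^32·81^8·81^4·81^1 ≡ 1  ← first divisor giving 1
The order is 45.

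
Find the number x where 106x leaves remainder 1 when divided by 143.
85

gcd(106, 143) = 1, so the inverse exists.
Extended Euclidean algorithm on (143, 106):
143 = 1 × 106 + 37  ⟹  37 = (1)·143 + (-1)·106
106 = 2 × 37 + 32  ⟹  32 = (-2)·143 + (3)·106
37 = 1 × 32 + 5  ⟹  5 = (3)·143 + (-4)·106
32 = 6 × 5 + 2  ⟹  2 = (-20)·143 + (27)·106
5 = 2 × 2 + 1  ⟹  1 = (43)·143 + (-58)·106
So (-58)·106 ≡ 1 (mod 143), i.e. 106^(-1) ≡ -58 ≡ 85 (mod 143).
Check: 106 × 85 = 9010 ≡ 1 (mod 143)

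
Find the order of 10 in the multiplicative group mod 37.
3

37 is prime, so ord(10) divides φ(37) = 36.
Divisors of 36: 1, 2, 3, 4, 6, 9, 12, 18, 36.
Repeated squaring: 10^1 ≡ 10, 10^2 ≡ 26, 10^4 ≡ 10, 10^8 ≡ 26, 10^16 ≡ 10, 10^32 ≡ 26 (mod 37).
Test 10^d mod 37 for each divisor d in increasing order:
10^1 ≡ 10
10^2 ≡ 26
10^3 = 10^2·10^1 ≡ 1  ← first divisor giving 1
The order is 3.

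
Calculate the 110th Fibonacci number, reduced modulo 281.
280

Matrix identity: Q^n = [[F_(n+1), F_n], [F_n, F_(n-1)]] with Q = [[1,1],[1,0]].
n = 110 = 1101110₂. Square-and-multiply, entries mod 281:
Q^1 = [[1,1],[1,0]]
Q^3 = (Q^1)²·Q = [[3,2],[2,1]]
Q^6 = (Q^3)² = [[13,8],[8,5]]
Q^13 = (Q^6)²·Q = [[96,233],[233,144]]
Q^27 = (Q^13)²·Q = [[0,280],[280,1]]
Q^55 = (Q^27)²·Q = [[0,1],[1,280]]
Q^110 = (Q^55)² = [[1,280],[280,2]]
F_110 mod 281 = Q^110[0][1] = 280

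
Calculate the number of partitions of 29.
4565

p(n) counts ways to write n as a sum of positive integers (order ignored).
Euler's pentagonal recurrence: p(k) = p(k-1) + p(k-2) - p(k-5) - p(k-7) + p(k-12) + p(k-15) - ... (offsets j(3j∓1)/2, signs ++--, p(0)=1, p(<0)=0).
DP table for k = 0..28: p(0)=1, p(1)=1, p(2)=2, p(3)=3, p(4)=5, p(5)=7, p(6)=11, p(7)=15, p(8)=22, p(9)=30, p(10)=42, p(11)=56, p(12)=77, p(13)=101, p(14)=135, p(15)=176, p(16)=231, p(17)=297, p(18)=385, p(19)=490, p(20)=627, p(21)=792, p(22)=1002, p(23)=1255, p(24)=1575, p(25)=1958, p(26)=2436, p(27)=3010, p(28)=3718.
Final step: p(29) = p(28) + p(27) - p(24) - p(22) + p(17) + p(14) - p(7) - p(3)
= 3718 + 3010 - 1575 - 1002 + 297 + 135 - 15 - 3
= 4565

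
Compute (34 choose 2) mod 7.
1

Using Lucas' theorem:
Write n=34 and k=2 in base 7:
n in base 7: [4, 6]
k in base 7: [0, 2]
C(34,2) mod 7 = ∏ C(n_i, k_i) mod 7
Digit binomials (mod 7): C(4,0) = 1; C(6,2) = 15 ≡ 1
Product: 1 × 1 = 1 ≡ 1 (mod 7)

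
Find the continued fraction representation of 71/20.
[3; 1, 1, 4, 2]

Euclidean algorithm steps:
71 = 3 × 20 + 11
20 = 1 × 11 + 9
11 = 1 × 9 + 2
9 = 4 × 2 + 1
2 = 2 × 1 + 0
Continued fraction: [3; 1, 1, 4, 2]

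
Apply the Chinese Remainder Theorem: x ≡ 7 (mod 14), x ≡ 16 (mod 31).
357

Using Chinese Remainder Theorem:
M = 14 × 31 = 434
M1 = 31, M2 = 14
y1 = 31^(-1) mod 14 = 5
y2 = 14^(-1) mod 31 = 20
x = (7×31×5 + 16×14×20) mod 434 = 357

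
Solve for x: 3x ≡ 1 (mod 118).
79

gcd(3, 118) = 1, so the inverse exists.
Extended Euclidean algorithm on (118, 3):
118 = 39 × 3 + 1  ⟹  1 = (1)·118 + (-39)·3
So (-39)·3 ≡ 1 (mod 118), i.e. 3^(-1) ≡ -39 ≡ 79 (mod 118).
Check: 3 × 79 = 237 ≡ 1 (mod 118)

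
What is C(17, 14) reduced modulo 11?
9

Using Lucas' theorem:
Write n=17 and k=14 in base 11:
n in base 11: [1, 6]
k in base 11: [1, 3]
C(17,14) mod 11 = ∏ C(n_i, k_i) mod 11
Digit binomials (mod 11): C(1,1) = 1; C(6,3) = 20 ≡ 9
Product: 1 × 9 = 9 ≡ 9 (mod 11)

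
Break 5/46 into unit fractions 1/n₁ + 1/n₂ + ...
1/10 + 1/115

Greedy algorithm:
5/46: ceiling(46/5) = 10, use 1/10
1/115: ceiling(115/1) = 115, use 1/115
Result: 5/46 = 1/10 + 1/115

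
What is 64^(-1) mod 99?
82

gcd(64, 99) = 1, so the inverse exists.
Extended Euclidean algorithm on (99, 64):
99 = 1 × 64 + 35  ⟹  35 = (1)·99 + (-1)·64
64 = 1 × 35 + 29  ⟹  29 = (-1)·99 + (2)·64
35 = 1 × 29 + 6  ⟹  6 = (2)·99 + (-3)·64
29 = 4 × 6 + 5  ⟹  5 = (-9)·99 + (14)·64
6 = 1 × 5 + 1  ⟹  1 = (11)·99 + (-17)·64
So (-17)·64 ≡ 1 (mod 99), i.e. 64^(-1) ≡ -17 ≡ 82 (mod 99).
Check: 64 × 82 = 5248 ≡ 1 (mod 99)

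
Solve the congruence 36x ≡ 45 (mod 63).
x ≡ 3 (mod 7)

gcd(36, 63) = 9, which divides 45, so solutions exist.
Divide through by 9: 4x ≡ 5 (mod 7).
Find 4^(-1) mod 7 by the extended Euclidean algorithm:
7 = 1 × 4 + 3  ⟹  3 = (1)·7 + (-1)·4
4 = 1 × 3 + 1  ⟹  1 = (-1)·7 + (2)·4
So (2)·4 ≡ 1 (mod 7), i.e. 4^(-1) ≡ 2 (mod 7).
x ≡ 2 × 5 = 10 ≡ 3 (mod 7).
Check: 36 × 3 = 108 ≡ 45 (mod 63).
x ≡ 3 (mod 7), giving 9 solutions mod 63.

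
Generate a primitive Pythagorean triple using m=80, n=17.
(6111, 2720, 6689)

Euclid's formula: a = m² - n², b = 2mn, c = m² + n²
m = 80, n = 17
a = 80² - 17² = 6400 - 289 = 6111
b = 2 × 80 × 17 = 2720
c = 80² + 17² = 6400 + 289 = 6689
Verification: 6111² + 2720² = 37344321 + 7398400 = 44742721 = 6689² ✓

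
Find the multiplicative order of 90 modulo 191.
95

191 is prime, so ord(90) divides φ(191) = 190.
Divisors of 190: 1, 2, 5, 10, 19, 38, 95, 190.
Repeated squaring: 90^1 ≡ 90, 90^2 ≡ 78, 90^4 ≡ 163, 90^8 ≡ 20, 90^16 ≡ 18, 90^32 ≡ 133, 90^64 ≡ 117, 90^128 ≡ 128 (mod 191).
Test 90^d mod 191 for each divisor d in increasing order:
90^1 ≡ 90
90^2 ≡ 78
90^5 = 90^4·90^1 ≡ 154
90^10 = 90^8·90^2 ≡ 32
90^19 = 90^16·90^2·90^1 ≡ 109
90^38 = 90^32·90^4·90^2 ≡ 39
90^95 = 90^64·90^16·90^8·90^4·90^2·90^1 ≡ 1  ← first divisor giving 1
The order is 95.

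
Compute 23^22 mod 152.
9

Repeated squaring. Binary of 22 = 10110.
23^1 ≡ 23 (mod 152); 23^2 ≡ 73 (mod 152); 23^4 ≡ 9 (mod 152); 23^8 ≡ 81 (mod 152); 23^16 ≡ 25 (mod 152)
23^22 = 23^2 × 23^4 × 23^16 ≡ 9 (mod 152)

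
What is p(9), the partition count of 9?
30

p(n) counts ways to write n as a sum of positive integers (order ignored).
Examples: 9; 8 + 1; 7 + 2; 7 + 1 + 1; 6 + 3; ... (30 total)
p(9) = 30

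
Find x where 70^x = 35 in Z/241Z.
131

Baby-step giant-step with step n = ⌈√241⌉ = 16.
Baby steps 70^j mod 241 (j:value) for j=0..15: 0:1, 1:70, 2:80, 3:57, 4:134, 5:222, 6:116, 7:167, 8:122, 9:105, 10:120, 11:206, 12:201, 13:92, 14:174, 15:130.
Giant-step multiplier: 70^(-16) ≡ 70^(240-16) = 70^224 ≡ 54 (mod 241).
Giant steps γ_i = 35·54^i mod 241: γ_0=35, γ_1=203, γ_2=117, γ_3=52, γ_4=157, γ_5=43, γ_6=153, γ_7=68, γ_8=57 (in table at j=3).
x = i·n + j = 8·16 + 3 = 131.
Check: 70^131 ≡ 35 (mod 241).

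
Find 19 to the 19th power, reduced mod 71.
16

Repeated squaring. Binary of 19 = 10011.
19^1 ≡ 19 (mod 71); 19^2 ≡ 6 (mod 71); 19^4 ≡ 36 (mod 71); 19^8 ≡ 18 (mod 71); 19^16 ≡ 40 (mod 71)
19^19 = 19^1 × 19^2 × 19^16 ≡ 16 (mod 71)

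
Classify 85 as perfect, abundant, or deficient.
deficient

Proper divisors of 85: sum = 1 + 5 + 17 = 23
Since 23 < 85, 85 is deficient.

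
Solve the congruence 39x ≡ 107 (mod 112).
x ≡ 109 (mod 112)

gcd(39, 112) = 1, which divides 107, so solutions exist.
Find 39^(-1) mod 112 by the extended Euclidean algorithm:
112 = 2 × 39 + 34  ⟹  34 = (1)·112 + (-2)·39
39 = 1 × 34 + 5  ⟹  5 = (-1)·112 + (3)·39
34 = 6 × 5 + 4  ⟹  4 = (7)·112 + (-20)·39
5 = 1 × 4 + 1  ⟹  1 = (-8)·112 + (23)·39
So (23)·39 ≡ 1 (mod 112), i.e. 39^(-1) ≡ 23 (mod 112).
x ≡ 23 × 107 = 2461 ≡ 109 (mod 112).
Check: 39 × 109 = 4251 ≡ 107 (mod 112).
Unique solution: x ≡ 109 (mod 112)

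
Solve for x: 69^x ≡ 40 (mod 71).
66

Baby-step giant-step with step n = ⌈√71⌉ = 9.
Baby steps 69^j mod 71 (j:value) for j=0..8: 0:1, 1:69, 2:4, 3:63, 4:16, 5:39, 6:64, 7:14, 8:43.
Giant-step multiplier: 69^(-9) ≡ 69^(70-9) = 69^61 ≡ 52 (mod 71).
Giant steps γ_i = 40·52^i mod 71: γ_0=40, γ_1=21, γ_2=27, γ_3=55, γ_4=20, γ_5=46, γ_6=49, γ_7=63 (in table at j=3).
x = i·n + j = 7·9 + 3 = 66.
Check: 69^66 ≡ 40 (mod 71).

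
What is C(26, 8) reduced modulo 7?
1

Using Lucas' theorem:
Write n=26 and k=8 in base 7:
n in base 7: [3, 5]
k in base 7: [1, 1]
C(26,8) mod 7 = ∏ C(n_i, k_i) mod 7
Digit binomials (mod 7): C(3,1) = 3; C(5,1) = 5
Product: 3 × 5 = 15 ≡ 1 (mod 7)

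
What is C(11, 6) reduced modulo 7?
0

Using Lucas' theorem:
Write n=11 and k=6 in base 7:
n in base 7: [1, 4]
k in base 7: [0, 6]
C(11,6) mod 7 = ∏ C(n_i, k_i) mod 7
Digit binomials (mod 7): C(1,0) = 1; C(4,6) = 0 (k_i > n_i)
Product: 1 × 0 = 0 ≡ 0 (mod 7)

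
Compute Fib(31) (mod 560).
29

Matrix identity: Q^n = [[F_(n+1), F_n], [F_n, F_(n-1)]] with Q = [[1,1],[1,0]].
n = 31 = 11111₂. Square-and-multiply, entries mod 560:
Q^1 = [[1,1],[1,0]]
Q^3 = (Q^1)²·Q = [[3,2],[2,1]]
Q^7 = (Q^3)²·Q = [[21,13],[13,8]]
Q^15 = (Q^7)²·Q = [[427,50],[50,377]]
Q^31 = (Q^15)²·Q = [[469,29],[29,440]]
F_31 mod 560 = Q^31[0][1] = 29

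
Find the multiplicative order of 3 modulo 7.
6

7 is prime, so ord(3) divides φ(7) = 6.
Divisors of 6: 1, 2, 3, 6.
Repeated squaring: 3^1 ≡ 3, 3^2 ≡ 2, 3^4 ≡ 4 (mod 7).
Test 3^d mod 7 for each divisor d in increasing order:
3^1 ≡ 3
3^2 ≡ 2
3^3 = 3^2·3^1 ≡ 6
3^6 = 3^4·3^2 ≡ 1  ← first divisor giving 1
The order is 6.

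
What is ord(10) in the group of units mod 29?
28

29 is prime, so ord(10) divides φ(29) = 28.
Divisors of 28: 1, 2, 4, 7, 14, 28.
Repeated squaring: 10^1 ≡ 10, 10^2 ≡ 13, 10^4 ≡ 24, 10^8 ≡ 25, 10^16 ≡ 16 (mod 29).
Test 10^d mod 29 for each divisor d in increasing order:
10^1 ≡ 10
10^2 ≡ 13
10^4 ≡ 24
10^7 = 10^4·10^2·10^1 ≡ 17
10^14 = 10^8·10^4·10^2 ≡ 28
10^28 = 10^16·10^8·10^4 ≡ 1  ← first divisor giving 1
The order is 28.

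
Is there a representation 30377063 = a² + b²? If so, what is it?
Not possible

Factorization: 30377063 = 67^3 × 101
By Fermat: n is sum of two squares iff every prime p ≡ 3 (mod 4) appears to even power.
Prime(s) ≡ 3 (mod 4) with odd exponent: [(67, 3)]
Therefore 30377063 cannot be expressed as a² + b².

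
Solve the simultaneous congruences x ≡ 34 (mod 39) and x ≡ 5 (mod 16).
229

Using Chinese Remainder Theorem:
M = 39 × 16 = 624
M1 = 16, M2 = 39
y1 = 16^(-1) mod 39 = 22
y2 = 39^(-1) mod 16 = 7
x = (34×16×22 + 5×39×7) mod 624 = 229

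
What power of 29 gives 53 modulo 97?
82

Baby-step giant-step with step n = ⌈√97⌉ = 10.
Baby steps 29^j mod 97 (j:value) for j=0..9: 0:1, 1:29, 2:65, 3:42, 4:54, 5:14, 6:18, 7:37, 8:6, 9:77.
Giant-step multiplier: 29^(-10) ≡ 29^(96-10) = 29^86 ≡ 49 (mod 97).
Giant steps γ_i = 53·49^i mod 97: γ_0=53, γ_1=75, γ_2=86, γ_3=43, γ_4=70, γ_5=35, γ_6=66, γ_7=33, γ_8=65 (in table at j=2).
x = i·n + j = 8·10 + 2 = 82.
Check: 29^82 ≡ 53 (mod 97).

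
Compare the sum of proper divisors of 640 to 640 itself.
abundant

Proper divisors of 640: sum = 1 + 2 + 4 + 5 + 8 + 10 + 16 + 20 + 32 + 40 + 64 + 80 + 128 + 160 + 320 = 890
Since 890 > 640, 640 is abundant.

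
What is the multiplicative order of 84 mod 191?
38

191 is prime, so ord(84) divides φ(191) = 190.
Divisors of 190: 1, 2, 5, 10, 19, 38, 95, 190.
Repeated squaring: 84^1 ≡ 84, 84^2 ≡ 180, 84^4 ≡ 121, 84^8 ≡ 125, 84^16 ≡ 154, 84^32 ≡ 32, 84^64 ≡ 69, 84^128 ≡ 177 (mod 191).
Test 84^d mod 191 for each divisor d in increasing order:
84^1 ≡ 84
84^2 ≡ 180
84^5 = 84^4·84^1 ≡ 41
84^10 = 84^8·84^2 ≡ 153
84^19 = 84^16·84^2·84^1 ≡ 190
84^38 = 84^32·84^4·84^2 ≡ 1  ← first divisor giving 1
The order is 38.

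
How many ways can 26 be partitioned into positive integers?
2436

p(n) counts ways to write n as a sum of positive integers (order ignored).
Euler's pentagonal recurrence: p(k) = p(k-1) + p(k-2) - p(k-5) - p(k-7) + p(k-12) + p(k-15) - ... (offsets j(3j∓1)/2, signs ++--, p(0)=1, p(<0)=0).
DP table for k = 0..25: p(0)=1, p(1)=1, p(2)=2, p(3)=3, p(4)=5, p(5)=7, p(6)=11, p(7)=15, p(8)=22, p(9)=30, p(10)=42, p(11)=56, p(12)=77, p(13)=101, p(14)=135, p(15)=176, p(16)=231, p(17)=297, p(18)=385, p(19)=490, p(20)=627, p(21)=792, p(22)=1002, p(23)=1255, p(24)=1575, p(25)=1958.
Final step: p(26) = p(25) + p(24) - p(21) - p(19) + p(14) + p(11) - p(4) - p(0)
= 1958 + 1575 - 792 - 490 + 135 + 56 - 5 - 1
= 2436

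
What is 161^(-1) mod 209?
74

gcd(161, 209) = 1, so the inverse exists.
Extended Euclidean algorithm on (209, 161):
209 = 1 × 161 + 48  ⟹  48 = (1)·209 + (-1)·161
161 = 3 × 48 + 17  ⟹  17 = (-3)·209 + (4)·161
48 = 2 × 17 + 14  ⟹  14 = (7)·209 + (-9)·161
17 = 1 × 14 + 3  ⟹  3 = (-10)·209 + (13)·161
14 = 4 × 3 + 2  ⟹  2 = (47)·209 + (-61)·161
3 = 1 × 2 + 1  ⟹  1 = (-57)·209 + (74)·161
So (74)·161 ≡ 1 (mod 209), i.e. 161^(-1) ≡ 74 (mod 209).
Check: 161 × 74 = 11914 ≡ 1 (mod 209)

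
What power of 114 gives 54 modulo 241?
208

Baby-step giant-step with step n = ⌈√241⌉ = 16.
Baby steps 114^j mod 241 (j:value) for j=0..15: 0:1, 1:114, 2:223, 3:117, 4:83, 5:63, 6:193, 7:71, 8:141, 9:168, 10:113, 11:109, 12:135, 13:207, 14:221, 15:130.
Giant-step multiplier: 114^(-16) ≡ 114^(240-16) = 114^224 ≡ 160 (mod 241).
Giant steps γ_i = 54·160^i mod 241: γ_0=54, γ_1=205, γ_2=24, γ_3=225, γ_4=91, γ_5=100, γ_6=94, γ_7=98, γ_8=15, γ_9=231, γ_10=87, γ_11=183, γ_12=119, γ_13=1 (in table at j=0).
x = i·n + j = 13·16 + 0 = 208.
Check: 114^208 ≡ 54 (mod 241).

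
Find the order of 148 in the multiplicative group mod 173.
43

173 is prime, so ord(148) divides φ(173) = 172.
Divisors of 172: 1, 2, 4, 43, 86, 172.
Repeated squaring: 148^1 ≡ 148, 148^2 ≡ 106, 148^4 ≡ 164, 148^8 ≡ 81, 148^16 ≡ 160, 148^32 ≡ 169, 148^64 ≡ 16, 148^128 ≡ 83 (mod 173).
Test 148^d mod 173 for each divisor d in increasing order:
148^1 ≡ 148
148^2 ≡ 106
148^4 ≡ 164
148^43 = 148^32·148^8·148^2·148^1 ≡ 1  ← first divisor giving 1
The order is 43.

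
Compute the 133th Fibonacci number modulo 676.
429

Matrix identity: Q^n = [[F_(n+1), F_n], [F_n, F_(n-1)]] with Q = [[1,1],[1,0]].
n = 133 = 10000101₂. Square-and-multiply, entries mod 676:
Q^1 = [[1,1],[1,0]]
Q^2 = (Q^1)² = [[2,1],[1,1]]
Q^4 = (Q^2)² = [[5,3],[3,2]]
Q^8 = (Q^4)² = [[34,21],[21,13]]
Q^16 = (Q^8)² = [[245,311],[311,610]]
Q^33 = (Q^16)²·Q = [[151,590],[590,237]]
Q^66 = (Q^33)² = [[453,432],[432,21]]
Q^133 = (Q^66)²·Q = [[369,429],[429,616]]
F_133 mod 676 = Q^133[0][1] = 429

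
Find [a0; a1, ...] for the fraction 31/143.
[0; 4, 1, 1, 1, 1, 2, 2]

Euclidean algorithm steps:
31 = 0 × 143 + 31
143 = 4 × 31 + 19
31 = 1 × 19 + 12
19 = 1 × 12 + 7
12 = 1 × 7 + 5
7 = 1 × 5 + 2
5 = 2 × 2 + 1
2 = 2 × 1 + 0
Continued fraction: [0; 4, 1, 1, 1, 1, 2, 2]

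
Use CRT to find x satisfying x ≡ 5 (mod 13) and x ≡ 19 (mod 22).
239

Using Chinese Remainder Theorem:
M = 13 × 22 = 286
M1 = 22, M2 = 13
y1 = 22^(-1) mod 13 = 3
y2 = 13^(-1) mod 22 = 17
x = (5×22×3 + 19×13×17) mod 286 = 239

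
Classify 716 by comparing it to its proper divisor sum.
deficient

Proper divisors of 716: sum = 1 + 2 + 4 + 179 + 358 = 544
Since 544 < 716, 716 is deficient.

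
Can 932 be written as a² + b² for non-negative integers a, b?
16² + 26² (a=16, b=26)

Factorization: 932 = 2^2 × 233
By Fermat: n is sum of two squares iff every prime p ≡ 3 (mod 4) appears to even power.
All primes ≡ 3 (mod 4) appear to even power.
Search a = 0, 1, 2, … for 932 - a² a perfect square: first hit at a = 16: 932 - 256 = 676 = 26².
932 = 16² + 26² = 256 + 676 ✓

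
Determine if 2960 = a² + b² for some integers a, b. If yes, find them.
16² + 52² (a=16, b=52)

Factorization: 2960 = 2^4 × 5 × 37
By Fermat: n is sum of two squares iff every prime p ≡ 3 (mod 4) appears to even power.
All primes ≡ 3 (mod 4) appear to even power.
Search a = 0, 1, 2, … for 2960 - a² a perfect square: first hit at a = 16: 2960 - 256 = 2704 = 52².
2960 = 16² + 52² = 256 + 2704 ✓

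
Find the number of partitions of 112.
761002156

p(n) counts ways to write n as a sum of positive integers (order ignored).
Euler's pentagonal recurrence: p(k) = p(k-1) + p(k-2) - p(k-5) - p(k-7) + p(k-12) + p(k-15) - ... (offsets j(3j∓1)/2, signs ++--, p(0)=1, p(<0)=0).
DP table for k = 0..111: p(0)=1, p(1)=1, p(2)=2, p(3)=3, p(4)=5, p(5)=7, p(6)=11, p(7)=15, p(8)=22, p(9)=30, p(10)=42, p(11)=56, p(12)=77, p(13)=101, p(14)=135, p(15)=176, p(16)=231, p(17)=297, p(18)=385, p(19)=490, p(20)=627, p(21)=792, p(22)=1002, p(23)=1255, p(24)=1575, p(25)=1958, p(26)=2436, p(27)=3010, p(28)=3718, p(29)=4565, p(30)=5604, p(31)=6842, p(32)=8349, p(33)=10143, p(34)=12310, p(35)=14883, p(36)=17977, p(37)=21637, p(38)=26015, p(39)=31185, p(40)=37338, p(41)=44583, p(42)=53174, p(43)=63261, p(44)=75175, p(45)=89134, p(46)=105558, p(47)=124754, p(48)=147273, p(49)=173525, p(50)=204226, p(51)=239943, p(52)=281589, p(53)=329931, p(54)=386155, p(55)=451276, p(56)=526823, p(57)=614154, p(58)=715220, p(59)=831820, p(60)=966467, p(61)=1121505, p(62)=1300156, p(63)=1505499, p(64)=1741630, p(65)=2012558, p(66)=2323520, p(67)=2679689, p(68)=3087735, p(69)=3554345, p(70)=4087968, p(71)=4697205, p(72)=5392783, p(73)=6185689, p(74)=7089500, p(75)=8118264, p(76)=9289091, p(77)=10619863, p(78)=12132164, p(79)=13848650, p(80)=15796476, p(81)=18004327, p(82)=20506255, p(83)=23338469, p(84)=26543660, p(85)=30167357, p(86)=34262962, p(87)=38887673, p(88)=44108109, p(89)=49995925, p(90)=56634173, p(91)=64112359, p(92)=72533807, p(93)=82010177, p(94)=92669720, p(95)=104651419, p(96)=118114304, p(97)=133230930, p(98)=150198136, p(99)=169229875, p(100)=190569292, p(101)=214481126, p(102)=241265379, p(103)=271248950, p(104)=304801365, p(105)=342325709, p(106)=384276336, p(107)=431149389, p(108)=483502844, p(109)=541946240, p(110)=607163746, p(111)=679903203.
Final step: p(112) = p(111) + p(110) - p(107) - p(105) + p(100) + p(97) - p(90) - p(86) + p(77) + p(72) - p(61) - p(55) + p(42) + p(35) - p(20) - p(12)
= 679903203 + 607163746 - 431149389 - 342325709 + 190569292 + 133230930 - 56634173 - 34262962 + 10619863 + 5392783 - 1121505 - 451276 + 53174 + 14883 - 627 - 77
= 761002156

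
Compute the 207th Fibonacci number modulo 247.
167

Matrix identity: Q^n = [[F_(n+1), F_n], [F_n, F_(n-1)]] with Q = [[1,1],[1,0]].
n = 207 = 11001111₂. Square-and-multiply, entries mod 247:
Q^1 = [[1,1],[1,0]]
Q^3 = (Q^1)²·Q = [[3,2],[2,1]]
Q^6 = (Q^3)² = [[13,8],[8,5]]
Q^12 = (Q^6)² = [[233,144],[144,89]]
Q^25 = (Q^12)²·Q = [[116,184],[184,179]]
Q^51 = (Q^25)²·Q = [[75,135],[135,187]]
Q^103 = (Q^51)²·Q = [[187,138],[138,49]]
Q^207 = (Q^103)²·Q = [[131,167],[167,211]]
F_207 mod 247 = Q^207[0][1] = 167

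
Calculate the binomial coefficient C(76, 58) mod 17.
15

Using Lucas' theorem:
Write n=76 and k=58 in base 17:
n in base 17: [4, 8]
k in base 17: [3, 7]
C(76,58) mod 17 = ∏ C(n_i, k_i) mod 17
Digit binomials (mod 17): C(4,3) = 4; C(8,7) = 8
Product: 4 × 8 = 32 ≡ 15 (mod 17)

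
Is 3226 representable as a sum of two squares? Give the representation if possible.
25² + 51² (a=25, b=51)

Factorization: 3226 = 2 × 1613
By Fermat: n is sum of two squares iff every prime p ≡ 3 (mod 4) appears to even power.
All primes ≡ 3 (mod 4) appear to even power.
Search a = 0, 1, 2, … for 3226 - a² a perfect square: first hit at a = 25: 3226 - 625 = 2601 = 51².
3226 = 25² + 51² = 625 + 2601 ✓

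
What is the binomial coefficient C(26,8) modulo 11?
0

Using Lucas' theorem:
Write n=26 and k=8 in base 11:
n in base 11: [2, 4]
k in base 11: [0, 8]
C(26,8) mod 11 = ∏ C(n_i, k_i) mod 11
Digit binomials (mod 11): C(2,0) = 1; C(4,8) = 0 (k_i > n_i)
Product: 1 × 0 = 0 ≡ 0 (mod 11)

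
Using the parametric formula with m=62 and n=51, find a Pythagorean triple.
(1243, 6324, 6445)

Euclid's formula: a = m² - n², b = 2mn, c = m² + n²
m = 62, n = 51
a = 62² - 51² = 3844 - 2601 = 1243
b = 2 × 62 × 51 = 6324
c = 62² + 51² = 3844 + 2601 = 6445
Verification: 1243² + 6324² = 1545049 + 39992976 = 41538025 = 6445² ✓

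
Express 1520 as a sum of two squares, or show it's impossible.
Not possible

Factorization: 1520 = 2^4 × 5 × 19
By Fermat: n is sum of two squares iff every prime p ≡ 3 (mod 4) appears to even power.
Prime(s) ≡ 3 (mod 4) with odd exponent: [(19, 1)]
Therefore 1520 cannot be expressed as a² + b².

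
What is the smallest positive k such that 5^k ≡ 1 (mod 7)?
6

7 is prime, so ord(5) divides φ(7) = 6.
Divisors of 6: 1, 2, 3, 6.
Repeated squaring: 5^1 ≡ 5, 5^2 ≡ 4, 5^4 ≡ 2 (mod 7).
Test 5^d mod 7 for each divisor d in increasing order:
5^1 ≡ 5
5^2 ≡ 4
5^3 = 5^2·5^1 ≡ 6
5^6 = 5^4·5^2 ≡ 1  ← first divisor giving 1
The order is 6.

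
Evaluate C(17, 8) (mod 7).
6

Using Lucas' theorem:
Write n=17 and k=8 in base 7:
n in base 7: [2, 3]
k in base 7: [1, 1]
C(17,8) mod 7 = ∏ C(n_i, k_i) mod 7
Digit binomials (mod 7): C(2,1) = 2; C(3,1) = 3
Product: 2 × 3 = 6 ≡ 6 (mod 7)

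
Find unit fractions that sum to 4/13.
1/4 + 1/18 + 1/468

Greedy algorithm:
4/13: ceiling(13/4) = 4, use 1/4
3/52: ceiling(52/3) = 18, use 1/18
1/468: ceiling(468/1) = 468, use 1/468
Result: 4/13 = 1/4 + 1/18 + 1/468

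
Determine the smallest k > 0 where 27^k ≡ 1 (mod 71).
35

71 is prime, so ord(27) divides φ(71) = 70.
Divisors of 70: 1, 2, 5, 7, 10, 14, 35, 70.
Repeated squaring: 27^1 ≡ 27, 27^2 ≡ 19, 27^4 ≡ 6, 27^8 ≡ 36, 27^16 ≡ 18, 27^32 ≡ 40, 27^64 ≡ 38 (mod 71).
Test 27^d mod 71 for each divisor d in increasing order:
27^1 ≡ 27
27^2 ≡ 19
27^5 = 27^4·27^1 ≡ 20
27^7 = 27^4·27^2·27^1 ≡ 25
27^10 = 27^8·27^2 ≡ 45
27^14 = 27^8·27^4·27^2 ≡ 57
27^35 = 27^32·27^2·27^1 ≡ 1  ← first divisor giving 1
The order is 35.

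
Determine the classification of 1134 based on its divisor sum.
abundant

Proper divisors of 1134: sum = 1 + 2 + 3 + 6 + 7 + 9 + 14 + 18 + ... + 162 + 189 + 378 + 567 (19 divisors) = 1770
Since 1770 > 1134, 1134 is abundant.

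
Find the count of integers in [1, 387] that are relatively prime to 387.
252

387 = 3^2 × 43
φ(n) = n × ∏(1 - 1/p) for each prime p dividing n
φ(387) = 387 × (1 - 1/3) × (1 - 1/43) = 252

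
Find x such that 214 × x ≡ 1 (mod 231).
163

gcd(214, 231) = 1, so the inverse exists.
Extended Euclidean algorithm on (231, 214):
231 = 1 × 214 + 17  ⟹  17 = (1)·231 + (-1)·214
214 = 12 × 17 + 10  ⟹  10 = (-12)·231 + (13)·214
17 = 1 × 10 + 7  ⟹  7 = (13)·231 + (-14)·214
10 = 1 × 7 + 3  ⟹  3 = (-25)·231 + (27)·214
7 = 2 × 3 + 1  ⟹  1 = (63)·231 + (-68)·214
So (-68)·214 ≡ 1 (mod 231), i.e. 214^(-1) ≡ -68 ≡ 163 (mod 231).
Check: 214 × 163 = 34882 ≡ 1 (mod 231)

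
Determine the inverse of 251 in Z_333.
134

gcd(251, 333) = 1, so the inverse exists.
Extended Euclidean algorithm on (333, 251):
333 = 1 × 251 + 82  ⟹  82 = (1)·333 + (-1)·251
251 = 3 × 82 + 5  ⟹  5 = (-3)·333 + (4)·251
82 = 16 × 5 + 2  ⟹  2 = (49)·333 + (-65)·251
5 = 2 × 2 + 1  ⟹  1 = (-101)·333 + (134)·251
So (134)·251 ≡ 1 (mod 333), i.e. 251^(-1) ≡ 134 (mod 333).
Check: 251 × 134 = 33634 ≡ 1 (mod 333)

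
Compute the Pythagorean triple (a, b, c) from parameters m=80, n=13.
(6231, 2080, 6569)

Euclid's formula: a = m² - n², b = 2mn, c = m² + n²
m = 80, n = 13
a = 80² - 13² = 6400 - 169 = 6231
b = 2 × 80 × 13 = 2080
c = 80² + 13² = 6400 + 169 = 6569
Verification: 6231² + 2080² = 38825361 + 4326400 = 43151761 = 6569² ✓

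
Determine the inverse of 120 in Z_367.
52

gcd(120, 367) = 1, so the inverse exists.
Extended Euclidean algorithm on (367, 120):
367 = 3 × 120 + 7  ⟹  7 = (1)·367 + (-3)·120
120 = 17 × 7 + 1  ⟹  1 = (-17)·367 + (52)·120
So (52)·120 ≡ 1 (mod 367), i.e. 120^(-1) ≡ 52 (mod 367).
Check: 120 × 52 = 6240 ≡ 1 (mod 367)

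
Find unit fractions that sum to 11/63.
1/6 + 1/126

Greedy algorithm:
11/63: ceiling(63/11) = 6, use 1/6
1/126: ceiling(126/1) = 126, use 1/126
Result: 11/63 = 1/6 + 1/126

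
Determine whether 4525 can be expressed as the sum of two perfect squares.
6² + 67² (a=6, b=67)

Factorization: 4525 = 5^2 × 181
By Fermat: n is sum of two squares iff every prime p ≡ 3 (mod 4) appears to even power.
All primes ≡ 3 (mod 4) appear to even power.
Search a = 0, 1, 2, … for 4525 - a² a perfect square: first hit at a = 6: 4525 - 36 = 4489 = 67².
4525 = 6² + 67² = 36 + 4489 ✓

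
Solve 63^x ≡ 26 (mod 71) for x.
55

Baby-step giant-step with step n = ⌈√71⌉ = 9.
Baby steps 63^j mod 71 (j:value) for j=0..8: 0:1, 1:63, 2:64, 3:56, 4:49, 5:34, 6:12, 7:46, 8:58.
Giant-step multiplier: 63^(-9) ≡ 63^(70-9) = 63^61 ≡ 28 (mod 71).
Giant steps γ_i = 26·28^i mod 71: γ_0=26, γ_1=18, γ_2=7, γ_3=54, γ_4=21, γ_5=20, γ_6=63 (in table at j=1).
x = i·n + j = 6·9 + 1 = 55.
Check: 63^55 ≡ 26 (mod 71).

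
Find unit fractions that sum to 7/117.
1/17 + 1/995 + 1/1979055

Greedy algorithm:
7/117: ceiling(117/7) = 17, use 1/17
2/1989: ceiling(1989/2) = 995, use 1/995
1/1979055: ceiling(1979055/1) = 1979055, use 1/1979055
Result: 7/117 = 1/17 + 1/995 + 1/1979055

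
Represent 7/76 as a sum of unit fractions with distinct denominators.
1/11 + 1/836

Greedy algorithm:
7/76: ceiling(76/7) = 11, use 1/11
1/836: ceiling(836/1) = 836, use 1/836
Result: 7/76 = 1/11 + 1/836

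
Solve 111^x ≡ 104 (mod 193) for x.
171

Baby-step giant-step with step n = ⌈√193⌉ = 14.
Baby steps 111^j mod 193 (j:value) for j=0..13: 0:1, 1:111, 2:162, 3:33, 4:189, 5:135, 6:124, 7:61, 8:16, 9:39, 10:83, 11:142, 12:129, 13:37.
Giant-step multiplier: 111^(-14) ≡ 111^(192-14) = 111^178 ≡ 168 (mod 193).
Giant steps γ_i = 104·168^i mod 193: γ_0=104, γ_1=102, γ_2=152, γ_3=60, γ_4=44, γ_5=58, γ_6=94, γ_7=159, γ_8=78, γ_9=173, γ_10=114, γ_11=45, γ_12=33 (in table at j=3).
x = i·n + j = 12·14 + 3 = 171.
Check: 111^171 ≡ 104 (mod 193).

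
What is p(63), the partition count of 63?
1505499

p(n) counts ways to write n as a sum of positive integers (order ignored).
Euler's pentagonal recurrence: p(k) = p(k-1) + p(k-2) - p(k-5) - p(k-7) + p(k-12) + p(k-15) - ... (offsets j(3j∓1)/2, signs ++--, p(0)=1, p(<0)=0).
DP table for k = 0..62: p(0)=1, p(1)=1, p(2)=2, p(3)=3, p(4)=5, p(5)=7, p(6)=11, p(7)=15, p(8)=22, p(9)=30, p(10)=42, p(11)=56, p(12)=77, p(13)=101, p(14)=135, p(15)=176, p(16)=231, p(17)=297, p(18)=385, p(19)=490, p(20)=627, p(21)=792, p(22)=1002, p(23)=1255, p(24)=1575, p(25)=1958, p(26)=2436, p(27)=3010, p(28)=3718, p(29)=4565, p(30)=5604, p(31)=6842, p(32)=8349, p(33)=10143, p(34)=12310, p(35)=14883, p(36)=17977, p(37)=21637, p(38)=26015, p(39)=31185, p(40)=37338, p(41)=44583, p(42)=53174, p(43)=63261, p(44)=75175, p(45)=89134, p(46)=105558, p(47)=124754, p(48)=147273, p(49)=173525, p(50)=204226, p(51)=239943, p(52)=281589, p(53)=329931, p(54)=386155, p(55)=451276, p(56)=526823, p(57)=614154, p(58)=715220, p(59)=831820, p(60)=966467, p(61)=1121505, p(62)=1300156.
Final step: p(63) = p(62) + p(61) - p(58) - p(56) + p(51) + p(48) - p(41) - p(37) + p(28) + p(23) - p(12) - p(6)
= 1300156 + 1121505 - 715220 - 526823 + 239943 + 147273 - 44583 - 21637 + 3718 + 1255 - 77 - 11
= 1505499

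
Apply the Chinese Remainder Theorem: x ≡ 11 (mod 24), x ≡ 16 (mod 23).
131

Using Chinese Remainder Theorem:
M = 24 × 23 = 552
M1 = 23, M2 = 24
y1 = 23^(-1) mod 24 = 23
y2 = 24^(-1) mod 23 = 1
x = (11×23×23 + 16×24×1) mod 552 = 131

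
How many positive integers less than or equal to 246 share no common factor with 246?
80

246 = 2 × 3 × 41
φ(n) = n × ∏(1 - 1/p) for each prime p dividing n
φ(246) = 246 × (1 - 1/2) × (1 - 1/3) × (1 - 1/41) = 80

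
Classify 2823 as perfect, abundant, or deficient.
deficient

Proper divisors of 2823: sum = 1 + 3 + 941 = 945
Since 945 < 2823, 2823 is deficient.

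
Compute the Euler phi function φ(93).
60

93 = 3 × 31
φ(n) = n × ∏(1 - 1/p) for each prime p dividing n
φ(93) = 93 × (1 - 1/3) × (1 - 1/31) = 60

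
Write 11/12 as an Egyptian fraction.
1/2 + 1/3 + 1/12

Greedy algorithm:
11/12: ceiling(12/11) = 2, use 1/2
5/12: ceiling(12/5) = 3, use 1/3
1/12: ceiling(12/1) = 12, use 1/12
Result: 11/12 = 1/2 + 1/3 + 1/12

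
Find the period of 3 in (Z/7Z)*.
6

7 is prime, so ord(3) divides φ(7) = 6.
Divisors of 6: 1, 2, 3, 6.
Repeated squaring: 3^1 ≡ 3, 3^2 ≡ 2, 3^4 ≡ 4 (mod 7).
Test 3^d mod 7 for each divisor d in increasing order:
3^1 ≡ 3
3^2 ≡ 2
3^3 = 3^2·3^1 ≡ 6
3^6 = 3^4·3^2 ≡ 1  ← first divisor giving 1
The order is 6.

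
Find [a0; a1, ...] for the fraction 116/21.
[5; 1, 1, 10]

Euclidean algorithm steps:
116 = 5 × 21 + 11
21 = 1 × 11 + 10
11 = 1 × 10 + 1
10 = 10 × 1 + 0
Continued fraction: [5; 1, 1, 10]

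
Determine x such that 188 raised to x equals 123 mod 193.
139

Baby-step giant-step with step n = ⌈√193⌉ = 14.
Baby steps 188^j mod 193 (j:value) for j=0..13: 0:1, 1:188, 2:25, 3:68, 4:46, 5:156, 6:185, 7:40, 8:186, 9:35, 10:18, 11:103, 12:64, 13:66.
Giant-step multiplier: 188^(-14) ≡ 188^(192-14) = 188^178 ≡ 162 (mod 193).
Giant steps γ_i = 123·162^i mod 193: γ_0=123, γ_1=47, γ_2=87, γ_3=5, γ_4=38, γ_5=173, γ_6=41, γ_7=80, γ_8=29, γ_9=66 (in table at j=13).
x = i·n + j = 9·14 + 13 = 139.
Check: 188^139 ≡ 123 (mod 193).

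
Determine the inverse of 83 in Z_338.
281

gcd(83, 338) = 1, so the inverse exists.
Extended Euclidean algorithm on (338, 83):
338 = 4 × 83 + 6  ⟹  6 = (1)·338 + (-4)·83
83 = 13 × 6 + 5  ⟹  5 = (-13)·338 + (53)·83
6 = 1 × 5 + 1  ⟹  1 = (14)·338 + (-57)·83
So (-57)·83 ≡ 1 (mod 338), i.e. 83^(-1) ≡ -57 ≡ 281 (mod 338).
Check: 83 × 281 = 23323 ≡ 1 (mod 338)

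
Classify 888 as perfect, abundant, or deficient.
abundant

Proper divisors of 888: sum = 1 + 2 + 3 + 4 + 6 + 8 + 12 + 24 + 37 + 74 + 111 + 148 + 222 + 296 + 444 = 1392
Since 1392 > 888, 888 is abundant.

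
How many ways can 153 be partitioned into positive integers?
54770336324

p(n) counts ways to write n as a sum of positive integers (order ignored).
Euler's pentagonal recurrence: p(k) = p(k-1) + p(k-2) - p(k-5) - p(k-7) + p(k-12) + p(k-15) - ... (offsets j(3j∓1)/2, signs ++--, p(0)=1, p(<0)=0).
DP table for k = 0..152: p(0)=1, p(1)=1, p(2)=2, p(3)=3, p(4)=5, p(5)=7, p(6)=11, p(7)=15, p(8)=22, p(9)=30, p(10)=42, p(11)=56, p(12)=77, p(13)=101, p(14)=135, p(15)=176, p(16)=231, p(17)=297, p(18)=385, p(19)=490, p(20)=627, p(21)=792, p(22)=1002, p(23)=1255, p(24)=1575, p(25)=1958, p(26)=2436, p(27)=3010, p(28)=3718, p(29)=4565, p(30)=5604, p(31)=6842, p(32)=8349, p(33)=10143, p(34)=12310, p(35)=14883, p(36)=17977, p(37)=21637, p(38)=26015, p(39)=31185, p(40)=37338, p(41)=44583, p(42)=53174, p(43)=63261, p(44)=75175, p(45)=89134, p(46)=105558, p(47)=124754, p(48)=147273, p(49)=173525, p(50)=204226, p(51)=239943, p(52)=281589, p(53)=329931, p(54)=386155, p(55)=451276, p(56)=526823, p(57)=614154, p(58)=715220, p(59)=831820, p(60)=966467, p(61)=1121505, p(62)=1300156, p(63)=1505499, p(64)=1741630, p(65)=2012558, p(66)=2323520, p(67)=2679689, p(68)=3087735, p(69)=3554345, p(70)=4087968, p(71)=4697205, p(72)=5392783, p(73)=6185689, p(74)=7089500, p(75)=8118264, p(76)=9289091, p(77)=10619863, p(78)=12132164, p(79)=13848650, p(80)=15796476, p(81)=18004327, p(82)=20506255, p(83)=23338469, p(84)=26543660, p(85)=30167357, p(86)=34262962, p(87)=38887673, p(88)=44108109, p(89)=49995925, p(90)=56634173, p(91)=64112359, p(92)=72533807, p(93)=82010177, p(94)=92669720, p(95)=104651419, p(96)=118114304, p(97)=133230930, p(98)=150198136, p(99)=169229875, p(100)=190569292, p(101)=214481126, p(102)=241265379, p(103)=271248950, p(104)=304801365, p(105)=342325709, p(106)=384276336, p(107)=431149389, p(108)=483502844, p(109)=541946240, p(110)=607163746, p(111)=679903203, p(112)=761002156, p(113)=851376628, p(114)=952050665, p(115)=1064144451, p(116)=1188908248, p(117)=1327710076, p(118)=1482074143, p(119)=1653668665, p(120)=1844349560, p(121)=2056148051, p(122)=2291320912, p(123)=2552338241, p(124)=2841940500, p(125)=3163127352, p(126)=3519222692, p(127)=3913864295, p(128)=4351078600, p(129)=4835271870, p(130)=5371315400, p(131)=5964539504, p(132)=6620830889, p(133)=7346629512, p(134)=8149040695, p(135)=9035836076, p(136)=10015581680, p(137)=11097645016, p(138)=12292341831, p(139)=13610949895, p(140)=15065878135, p(141)=16670689208, p(142)=18440293320, p(143)=20390982757, p(144)=22540654445, p(145)=24908858009, p(146)=27517052599, p(147)=30388671978, p(148)=33549419497, p(149)=37027355200, p(150)=40853235313, p(151)=45060624582, p(152)=49686288421.
Final step: p(153) = p(152) + p(151) - p(148) - p(146) + p(141) + p(138) - p(131) - p(127) + p(118) + p(113) - p(102) - p(96) + p(83) + p(76) - p(61) - p(53) + p(36) + p(27) - p(8)
= 49686288421 + 45060624582 - 33549419497 - 27517052599 + 16670689208 + 12292341831 - 5964539504 - 3913864295 + 1482074143 + 851376628 - 241265379 - 118114304 + 23338469 + 9289091 - 1121505 - 329931 + 17977 + 3010 - 22
= 54770336324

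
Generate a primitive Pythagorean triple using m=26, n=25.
(51, 1300, 1301)

Euclid's formula: a = m² - n², b = 2mn, c = m² + n²
m = 26, n = 25
a = 26² - 25² = 676 - 625 = 51
b = 2 × 26 × 25 = 1300
c = 26² + 25² = 676 + 625 = 1301
Verification: 51² + 1300² = 2601 + 1690000 = 1692601 = 1301² ✓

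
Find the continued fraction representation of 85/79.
[1; 13, 6]

Euclidean algorithm steps:
85 = 1 × 79 + 6
79 = 13 × 6 + 1
6 = 6 × 1 + 0
Continued fraction: [1; 13, 6]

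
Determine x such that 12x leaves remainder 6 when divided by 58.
x ≡ 15 (mod 29)

gcd(12, 58) = 2, which divides 6, so solutions exist.
Divide through by 2: 6x ≡ 3 (mod 29).
Find 6^(-1) mod 29 by the extended Euclidean algorithm:
29 = 4 × 6 + 5  ⟹  5 = (1)·29 + (-4)·6
6 = 1 × 5 + 1  ⟹  1 = (-1)·29 + (5)·6
So (5)·6 ≡ 1 (mod 29), i.e. 6^(-1) ≡ 5 (mod 29).
x ≡ 5 × 3 = 15 ≡ 15 (mod 29).
Check: 12 × 15 = 180 ≡ 6 (mod 58).
x ≡ 15 (mod 29), giving 2 solutions mod 58.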